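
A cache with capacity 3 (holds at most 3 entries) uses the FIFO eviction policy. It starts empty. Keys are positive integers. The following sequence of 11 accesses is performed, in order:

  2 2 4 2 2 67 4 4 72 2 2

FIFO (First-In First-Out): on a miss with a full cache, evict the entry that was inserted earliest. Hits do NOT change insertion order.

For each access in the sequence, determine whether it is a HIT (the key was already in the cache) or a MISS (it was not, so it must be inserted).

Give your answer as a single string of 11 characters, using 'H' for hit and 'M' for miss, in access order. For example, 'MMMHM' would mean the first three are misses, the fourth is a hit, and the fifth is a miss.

FIFO simulation (capacity=3):
  1. access 2: MISS. Cache (old->new): [2]
  2. access 2: HIT. Cache (old->new): [2]
  3. access 4: MISS. Cache (old->new): [2 4]
  4. access 2: HIT. Cache (old->new): [2 4]
  5. access 2: HIT. Cache (old->new): [2 4]
  6. access 67: MISS. Cache (old->new): [2 4 67]
  7. access 4: HIT. Cache (old->new): [2 4 67]
  8. access 4: HIT. Cache (old->new): [2 4 67]
  9. access 72: MISS, evict 2. Cache (old->new): [4 67 72]
  10. access 2: MISS, evict 4. Cache (old->new): [67 72 2]
  11. access 2: HIT. Cache (old->new): [67 72 2]
Total: 6 hits, 5 misses, 2 evictions

Answer: MHMHHMHHMMH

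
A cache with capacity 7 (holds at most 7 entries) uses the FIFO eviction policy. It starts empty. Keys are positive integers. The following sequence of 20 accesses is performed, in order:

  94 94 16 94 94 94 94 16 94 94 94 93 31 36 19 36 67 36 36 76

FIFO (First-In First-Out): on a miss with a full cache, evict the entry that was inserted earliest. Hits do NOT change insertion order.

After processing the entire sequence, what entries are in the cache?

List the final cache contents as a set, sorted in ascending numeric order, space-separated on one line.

Answer: 16 19 31 36 67 76 93

Derivation:
FIFO simulation (capacity=7):
  1. access 94: MISS. Cache (old->new): [94]
  2. access 94: HIT. Cache (old->new): [94]
  3. access 16: MISS. Cache (old->new): [94 16]
  4. access 94: HIT. Cache (old->new): [94 16]
  5. access 94: HIT. Cache (old->new): [94 16]
  6. access 94: HIT. Cache (old->new): [94 16]
  7. access 94: HIT. Cache (old->new): [94 16]
  8. access 16: HIT. Cache (old->new): [94 16]
  9. access 94: HIT. Cache (old->new): [94 16]
  10. access 94: HIT. Cache (old->new): [94 16]
  11. access 94: HIT. Cache (old->new): [94 16]
  12. access 93: MISS. Cache (old->new): [94 16 93]
  13. access 31: MISS. Cache (old->new): [94 16 93 31]
  14. access 36: MISS. Cache (old->new): [94 16 93 31 36]
  15. access 19: MISS. Cache (old->new): [94 16 93 31 36 19]
  16. access 36: HIT. Cache (old->new): [94 16 93 31 36 19]
  17. access 67: MISS. Cache (old->new): [94 16 93 31 36 19 67]
  18. access 36: HIT. Cache (old->new): [94 16 93 31 36 19 67]
  19. access 36: HIT. Cache (old->new): [94 16 93 31 36 19 67]
  20. access 76: MISS, evict 94. Cache (old->new): [16 93 31 36 19 67 76]
Total: 12 hits, 8 misses, 1 evictions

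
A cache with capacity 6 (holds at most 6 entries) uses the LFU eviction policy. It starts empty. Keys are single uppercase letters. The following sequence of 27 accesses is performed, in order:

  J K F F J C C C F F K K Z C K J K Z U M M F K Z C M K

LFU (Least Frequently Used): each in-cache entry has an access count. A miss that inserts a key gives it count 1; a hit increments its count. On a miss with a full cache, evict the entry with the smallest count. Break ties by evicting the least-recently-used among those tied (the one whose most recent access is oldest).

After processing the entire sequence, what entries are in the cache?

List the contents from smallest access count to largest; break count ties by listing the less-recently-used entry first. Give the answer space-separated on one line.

Answer: J Z M F C K

Derivation:
LFU simulation (capacity=6):
  1. access J: MISS. Cache: [J(c=1)]
  2. access K: MISS. Cache: [J(c=1) K(c=1)]
  3. access F: MISS. Cache: [J(c=1) K(c=1) F(c=1)]
  4. access F: HIT, count now 2. Cache: [J(c=1) K(c=1) F(c=2)]
  5. access J: HIT, count now 2. Cache: [K(c=1) F(c=2) J(c=2)]
  6. access C: MISS. Cache: [K(c=1) C(c=1) F(c=2) J(c=2)]
  7. access C: HIT, count now 2. Cache: [K(c=1) F(c=2) J(c=2) C(c=2)]
  8. access C: HIT, count now 3. Cache: [K(c=1) F(c=2) J(c=2) C(c=3)]
  9. access F: HIT, count now 3. Cache: [K(c=1) J(c=2) C(c=3) F(c=3)]
  10. access F: HIT, count now 4. Cache: [K(c=1) J(c=2) C(c=3) F(c=4)]
  11. access K: HIT, count now 2. Cache: [J(c=2) K(c=2) C(c=3) F(c=4)]
  12. access K: HIT, count now 3. Cache: [J(c=2) C(c=3) K(c=3) F(c=4)]
  13. access Z: MISS. Cache: [Z(c=1) J(c=2) C(c=3) K(c=3) F(c=4)]
  14. access C: HIT, count now 4. Cache: [Z(c=1) J(c=2) K(c=3) F(c=4) C(c=4)]
  15. access K: HIT, count now 4. Cache: [Z(c=1) J(c=2) F(c=4) C(c=4) K(c=4)]
  16. access J: HIT, count now 3. Cache: [Z(c=1) J(c=3) F(c=4) C(c=4) K(c=4)]
  17. access K: HIT, count now 5. Cache: [Z(c=1) J(c=3) F(c=4) C(c=4) K(c=5)]
  18. access Z: HIT, count now 2. Cache: [Z(c=2) J(c=3) F(c=4) C(c=4) K(c=5)]
  19. access U: MISS. Cache: [U(c=1) Z(c=2) J(c=3) F(c=4) C(c=4) K(c=5)]
  20. access M: MISS, evict U(c=1). Cache: [M(c=1) Z(c=2) J(c=3) F(c=4) C(c=4) K(c=5)]
  21. access M: HIT, count now 2. Cache: [Z(c=2) M(c=2) J(c=3) F(c=4) C(c=4) K(c=5)]
  22. access F: HIT, count now 5. Cache: [Z(c=2) M(c=2) J(c=3) C(c=4) K(c=5) F(c=5)]
  23. access K: HIT, count now 6. Cache: [Z(c=2) M(c=2) J(c=3) C(c=4) F(c=5) K(c=6)]
  24. access Z: HIT, count now 3. Cache: [M(c=2) J(c=3) Z(c=3) C(c=4) F(c=5) K(c=6)]
  25. access C: HIT, count now 5. Cache: [M(c=2) J(c=3) Z(c=3) F(c=5) C(c=5) K(c=6)]
  26. access M: HIT, count now 3. Cache: [J(c=3) Z(c=3) M(c=3) F(c=5) C(c=5) K(c=6)]
  27. access K: HIT, count now 7. Cache: [J(c=3) Z(c=3) M(c=3) F(c=5) C(c=5) K(c=7)]
Total: 20 hits, 7 misses, 1 evictions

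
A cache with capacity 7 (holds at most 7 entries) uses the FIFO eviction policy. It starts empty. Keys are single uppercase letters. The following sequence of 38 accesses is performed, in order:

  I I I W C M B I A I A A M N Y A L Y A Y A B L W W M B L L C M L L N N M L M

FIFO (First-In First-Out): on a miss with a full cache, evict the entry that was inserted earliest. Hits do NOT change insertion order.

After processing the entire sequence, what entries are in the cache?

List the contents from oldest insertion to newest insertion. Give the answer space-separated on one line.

Answer: A N Y L W C M

Derivation:
FIFO simulation (capacity=7):
  1. access I: MISS. Cache (old->new): [I]
  2. access I: HIT. Cache (old->new): [I]
  3. access I: HIT. Cache (old->new): [I]
  4. access W: MISS. Cache (old->new): [I W]
  5. access C: MISS. Cache (old->new): [I W C]
  6. access M: MISS. Cache (old->new): [I W C M]
  7. access B: MISS. Cache (old->new): [I W C M B]
  8. access I: HIT. Cache (old->new): [I W C M B]
  9. access A: MISS. Cache (old->new): [I W C M B A]
  10. access I: HIT. Cache (old->new): [I W C M B A]
  11. access A: HIT. Cache (old->new): [I W C M B A]
  12. access A: HIT. Cache (old->new): [I W C M B A]
  13. access M: HIT. Cache (old->new): [I W C M B A]
  14. access N: MISS. Cache (old->new): [I W C M B A N]
  15. access Y: MISS, evict I. Cache (old->new): [W C M B A N Y]
  16. access A: HIT. Cache (old->new): [W C M B A N Y]
  17. access L: MISS, evict W. Cache (old->new): [C M B A N Y L]
  18. access Y: HIT. Cache (old->new): [C M B A N Y L]
  19. access A: HIT. Cache (old->new): [C M B A N Y L]
  20. access Y: HIT. Cache (old->new): [C M B A N Y L]
  21. access A: HIT. Cache (old->new): [C M B A N Y L]
  22. access B: HIT. Cache (old->new): [C M B A N Y L]
  23. access L: HIT. Cache (old->new): [C M B A N Y L]
  24. access W: MISS, evict C. Cache (old->new): [M B A N Y L W]
  25. access W: HIT. Cache (old->new): [M B A N Y L W]
  26. access M: HIT. Cache (old->new): [M B A N Y L W]
  27. access B: HIT. Cache (old->new): [M B A N Y L W]
  28. access L: HIT. Cache (old->new): [M B A N Y L W]
  29. access L: HIT. Cache (old->new): [M B A N Y L W]
  30. access C: MISS, evict M. Cache (old->new): [B A N Y L W C]
  31. access M: MISS, evict B. Cache (old->new): [A N Y L W C M]
  32. access L: HIT. Cache (old->new): [A N Y L W C M]
  33. access L: HIT. Cache (old->new): [A N Y L W C M]
  34. access N: HIT. Cache (old->new): [A N Y L W C M]
  35. access N: HIT. Cache (old->new): [A N Y L W C M]
  36. access M: HIT. Cache (old->new): [A N Y L W C M]
  37. access L: HIT. Cache (old->new): [A N Y L W C M]
  38. access M: HIT. Cache (old->new): [A N Y L W C M]
Total: 26 hits, 12 misses, 5 evictions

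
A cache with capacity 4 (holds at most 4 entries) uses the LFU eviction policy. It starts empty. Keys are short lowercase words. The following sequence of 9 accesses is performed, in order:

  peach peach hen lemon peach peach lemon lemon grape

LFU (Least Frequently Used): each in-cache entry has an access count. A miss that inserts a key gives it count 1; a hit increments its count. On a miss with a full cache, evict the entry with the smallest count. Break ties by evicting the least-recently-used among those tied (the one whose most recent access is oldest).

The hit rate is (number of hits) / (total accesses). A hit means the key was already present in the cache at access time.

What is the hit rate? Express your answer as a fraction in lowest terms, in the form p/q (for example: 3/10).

Answer: 5/9

Derivation:
LFU simulation (capacity=4):
  1. access peach: MISS. Cache: [peach(c=1)]
  2. access peach: HIT, count now 2. Cache: [peach(c=2)]
  3. access hen: MISS. Cache: [hen(c=1) peach(c=2)]
  4. access lemon: MISS. Cache: [hen(c=1) lemon(c=1) peach(c=2)]
  5. access peach: HIT, count now 3. Cache: [hen(c=1) lemon(c=1) peach(c=3)]
  6. access peach: HIT, count now 4. Cache: [hen(c=1) lemon(c=1) peach(c=4)]
  7. access lemon: HIT, count now 2. Cache: [hen(c=1) lemon(c=2) peach(c=4)]
  8. access lemon: HIT, count now 3. Cache: [hen(c=1) lemon(c=3) peach(c=4)]
  9. access grape: MISS. Cache: [hen(c=1) grape(c=1) lemon(c=3) peach(c=4)]
Total: 5 hits, 4 misses, 0 evictions

Hit rate = 5/9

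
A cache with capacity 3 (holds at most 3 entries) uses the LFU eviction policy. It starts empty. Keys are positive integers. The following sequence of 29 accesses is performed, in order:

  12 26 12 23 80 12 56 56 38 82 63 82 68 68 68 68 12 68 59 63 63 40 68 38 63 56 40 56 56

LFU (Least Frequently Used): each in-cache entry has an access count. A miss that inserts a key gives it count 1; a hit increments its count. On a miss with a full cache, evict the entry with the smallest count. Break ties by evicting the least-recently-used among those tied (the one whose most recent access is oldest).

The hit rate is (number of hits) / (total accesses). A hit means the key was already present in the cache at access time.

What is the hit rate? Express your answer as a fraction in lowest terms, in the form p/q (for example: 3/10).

Answer: 11/29

Derivation:
LFU simulation (capacity=3):
  1. access 12: MISS. Cache: [12(c=1)]
  2. access 26: MISS. Cache: [12(c=1) 26(c=1)]
  3. access 12: HIT, count now 2. Cache: [26(c=1) 12(c=2)]
  4. access 23: MISS. Cache: [26(c=1) 23(c=1) 12(c=2)]
  5. access 80: MISS, evict 26(c=1). Cache: [23(c=1) 80(c=1) 12(c=2)]
  6. access 12: HIT, count now 3. Cache: [23(c=1) 80(c=1) 12(c=3)]
  7. access 56: MISS, evict 23(c=1). Cache: [80(c=1) 56(c=1) 12(c=3)]
  8. access 56: HIT, count now 2. Cache: [80(c=1) 56(c=2) 12(c=3)]
  9. access 38: MISS, evict 80(c=1). Cache: [38(c=1) 56(c=2) 12(c=3)]
  10. access 82: MISS, evict 38(c=1). Cache: [82(c=1) 56(c=2) 12(c=3)]
  11. access 63: MISS, evict 82(c=1). Cache: [63(c=1) 56(c=2) 12(c=3)]
  12. access 82: MISS, evict 63(c=1). Cache: [82(c=1) 56(c=2) 12(c=3)]
  13. access 68: MISS, evict 82(c=1). Cache: [68(c=1) 56(c=2) 12(c=3)]
  14. access 68: HIT, count now 2. Cache: [56(c=2) 68(c=2) 12(c=3)]
  15. access 68: HIT, count now 3. Cache: [56(c=2) 12(c=3) 68(c=3)]
  16. access 68: HIT, count now 4. Cache: [56(c=2) 12(c=3) 68(c=4)]
  17. access 12: HIT, count now 4. Cache: [56(c=2) 68(c=4) 12(c=4)]
  18. access 68: HIT, count now 5. Cache: [56(c=2) 12(c=4) 68(c=5)]
  19. access 59: MISS, evict 56(c=2). Cache: [59(c=1) 12(c=4) 68(c=5)]
  20. access 63: MISS, evict 59(c=1). Cache: [63(c=1) 12(c=4) 68(c=5)]
  21. access 63: HIT, count now 2. Cache: [63(c=2) 12(c=4) 68(c=5)]
  22. access 40: MISS, evict 63(c=2). Cache: [40(c=1) 12(c=4) 68(c=5)]
  23. access 68: HIT, count now 6. Cache: [40(c=1) 12(c=4) 68(c=6)]
  24. access 38: MISS, evict 40(c=1). Cache: [38(c=1) 12(c=4) 68(c=6)]
  25. access 63: MISS, evict 38(c=1). Cache: [63(c=1) 12(c=4) 68(c=6)]
  26. access 56: MISS, evict 63(c=1). Cache: [56(c=1) 12(c=4) 68(c=6)]
  27. access 40: MISS, evict 56(c=1). Cache: [40(c=1) 12(c=4) 68(c=6)]
  28. access 56: MISS, evict 40(c=1). Cache: [56(c=1) 12(c=4) 68(c=6)]
  29. access 56: HIT, count now 2. Cache: [56(c=2) 12(c=4) 68(c=6)]
Total: 11 hits, 18 misses, 15 evictions

Hit rate = 11/29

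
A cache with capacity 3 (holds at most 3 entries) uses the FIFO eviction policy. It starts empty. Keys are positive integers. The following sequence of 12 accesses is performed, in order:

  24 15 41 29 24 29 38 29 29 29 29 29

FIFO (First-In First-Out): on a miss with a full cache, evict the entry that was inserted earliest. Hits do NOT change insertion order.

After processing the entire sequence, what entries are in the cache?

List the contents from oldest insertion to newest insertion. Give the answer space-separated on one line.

FIFO simulation (capacity=3):
  1. access 24: MISS. Cache (old->new): [24]
  2. access 15: MISS. Cache (old->new): [24 15]
  3. access 41: MISS. Cache (old->new): [24 15 41]
  4. access 29: MISS, evict 24. Cache (old->new): [15 41 29]
  5. access 24: MISS, evict 15. Cache (old->new): [41 29 24]
  6. access 29: HIT. Cache (old->new): [41 29 24]
  7. access 38: MISS, evict 41. Cache (old->new): [29 24 38]
  8. access 29: HIT. Cache (old->new): [29 24 38]
  9. access 29: HIT. Cache (old->new): [29 24 38]
  10. access 29: HIT. Cache (old->new): [29 24 38]
  11. access 29: HIT. Cache (old->new): [29 24 38]
  12. access 29: HIT. Cache (old->new): [29 24 38]
Total: 6 hits, 6 misses, 3 evictions

Answer: 29 24 38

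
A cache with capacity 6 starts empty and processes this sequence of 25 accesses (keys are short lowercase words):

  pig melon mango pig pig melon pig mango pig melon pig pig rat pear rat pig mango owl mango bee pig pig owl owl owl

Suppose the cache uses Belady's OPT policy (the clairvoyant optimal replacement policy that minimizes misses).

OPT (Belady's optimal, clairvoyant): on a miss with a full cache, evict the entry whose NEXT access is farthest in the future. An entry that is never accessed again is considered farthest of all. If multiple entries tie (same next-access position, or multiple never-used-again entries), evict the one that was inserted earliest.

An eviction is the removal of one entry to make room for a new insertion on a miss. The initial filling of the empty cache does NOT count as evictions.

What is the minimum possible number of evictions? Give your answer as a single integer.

OPT (Belady) simulation (capacity=6):
  1. access pig: MISS. Cache: [pig]
  2. access melon: MISS. Cache: [pig melon]
  3. access mango: MISS. Cache: [pig melon mango]
  4. access pig: HIT. Next use of pig: step 5. Cache: [pig melon mango]
  5. access pig: HIT. Next use of pig: step 7. Cache: [pig melon mango]
  6. access melon: HIT. Next use of melon: step 10. Cache: [pig melon mango]
  7. access pig: HIT. Next use of pig: step 9. Cache: [pig melon mango]
  8. access mango: HIT. Next use of mango: step 17. Cache: [pig melon mango]
  9. access pig: HIT. Next use of pig: step 11. Cache: [pig melon mango]
  10. access melon: HIT. Next use of melon: never. Cache: [pig melon mango]
  11. access pig: HIT. Next use of pig: step 12. Cache: [pig melon mango]
  12. access pig: HIT. Next use of pig: step 16. Cache: [pig melon mango]
  13. access rat: MISS. Cache: [pig melon mango rat]
  14. access pear: MISS. Cache: [pig melon mango rat pear]
  15. access rat: HIT. Next use of rat: never. Cache: [pig melon mango rat pear]
  16. access pig: HIT. Next use of pig: step 21. Cache: [pig melon mango rat pear]
  17. access mango: HIT. Next use of mango: step 19. Cache: [pig melon mango rat pear]
  18. access owl: MISS. Cache: [pig melon mango rat pear owl]
  19. access mango: HIT. Next use of mango: never. Cache: [pig melon mango rat pear owl]
  20. access bee: MISS, evict melon (next use: never). Cache: [pig mango rat pear owl bee]
  21. access pig: HIT. Next use of pig: step 22. Cache: [pig mango rat pear owl bee]
  22. access pig: HIT. Next use of pig: never. Cache: [pig mango rat pear owl bee]
  23. access owl: HIT. Next use of owl: step 24. Cache: [pig mango rat pear owl bee]
  24. access owl: HIT. Next use of owl: step 25. Cache: [pig mango rat pear owl bee]
  25. access owl: HIT. Next use of owl: never. Cache: [pig mango rat pear owl bee]
Total: 18 hits, 7 misses, 1 evictions

Answer: 1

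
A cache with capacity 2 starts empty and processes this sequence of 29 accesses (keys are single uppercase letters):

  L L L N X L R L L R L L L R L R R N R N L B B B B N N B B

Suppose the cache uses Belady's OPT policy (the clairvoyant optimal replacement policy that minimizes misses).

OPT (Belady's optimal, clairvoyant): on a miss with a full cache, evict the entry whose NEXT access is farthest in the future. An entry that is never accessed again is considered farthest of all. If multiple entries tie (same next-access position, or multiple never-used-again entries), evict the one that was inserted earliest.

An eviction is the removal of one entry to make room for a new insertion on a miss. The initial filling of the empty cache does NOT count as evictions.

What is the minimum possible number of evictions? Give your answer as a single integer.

Answer: 5

Derivation:
OPT (Belady) simulation (capacity=2):
  1. access L: MISS. Cache: [L]
  2. access L: HIT. Next use of L: step 3. Cache: [L]
  3. access L: HIT. Next use of L: step 6. Cache: [L]
  4. access N: MISS. Cache: [L N]
  5. access X: MISS, evict N (next use: step 18). Cache: [L X]
  6. access L: HIT. Next use of L: step 8. Cache: [L X]
  7. access R: MISS, evict X (next use: never). Cache: [L R]
  8. access L: HIT. Next use of L: step 9. Cache: [L R]
  9. access L: HIT. Next use of L: step 11. Cache: [L R]
  10. access R: HIT. Next use of R: step 14. Cache: [L R]
  11. access L: HIT. Next use of L: step 12. Cache: [L R]
  12. access L: HIT. Next use of L: step 13. Cache: [L R]
  13. access L: HIT. Next use of L: step 15. Cache: [L R]
  14. access R: HIT. Next use of R: step 16. Cache: [L R]
  15. access L: HIT. Next use of L: step 21. Cache: [L R]
  16. access R: HIT. Next use of R: step 17. Cache: [L R]
  17. access R: HIT. Next use of R: step 19. Cache: [L R]
  18. access N: MISS, evict L (next use: step 21). Cache: [R N]
  19. access R: HIT. Next use of R: never. Cache: [R N]
  20. access N: HIT. Next use of N: step 26. Cache: [R N]
  21. access L: MISS, evict R (next use: never). Cache: [N L]
  22. access B: MISS, evict L (next use: never). Cache: [N B]
  23. access B: HIT. Next use of B: step 24. Cache: [N B]
  24. access B: HIT. Next use of B: step 25. Cache: [N B]
  25. access B: HIT. Next use of B: step 28. Cache: [N B]
  26. access N: HIT. Next use of N: step 27. Cache: [N B]
  27. access N: HIT. Next use of N: never. Cache: [N B]
  28. access B: HIT. Next use of B: step 29. Cache: [N B]
  29. access B: HIT. Next use of B: never. Cache: [N B]
Total: 22 hits, 7 misses, 5 evictions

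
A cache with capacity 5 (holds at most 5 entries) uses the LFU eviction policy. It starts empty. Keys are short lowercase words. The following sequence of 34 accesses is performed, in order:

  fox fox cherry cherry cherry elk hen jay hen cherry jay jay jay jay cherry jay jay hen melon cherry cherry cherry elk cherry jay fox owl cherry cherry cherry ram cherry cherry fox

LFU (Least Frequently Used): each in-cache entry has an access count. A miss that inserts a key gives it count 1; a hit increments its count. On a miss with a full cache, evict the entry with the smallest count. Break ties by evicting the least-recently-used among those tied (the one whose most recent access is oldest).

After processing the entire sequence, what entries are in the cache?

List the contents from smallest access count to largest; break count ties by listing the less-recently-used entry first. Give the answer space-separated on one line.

Answer: ram hen fox jay cherry

Derivation:
LFU simulation (capacity=5):
  1. access fox: MISS. Cache: [fox(c=1)]
  2. access fox: HIT, count now 2. Cache: [fox(c=2)]
  3. access cherry: MISS. Cache: [cherry(c=1) fox(c=2)]
  4. access cherry: HIT, count now 2. Cache: [fox(c=2) cherry(c=2)]
  5. access cherry: HIT, count now 3. Cache: [fox(c=2) cherry(c=3)]
  6. access elk: MISS. Cache: [elk(c=1) fox(c=2) cherry(c=3)]
  7. access hen: MISS. Cache: [elk(c=1) hen(c=1) fox(c=2) cherry(c=3)]
  8. access jay: MISS. Cache: [elk(c=1) hen(c=1) jay(c=1) fox(c=2) cherry(c=3)]
  9. access hen: HIT, count now 2. Cache: [elk(c=1) jay(c=1) fox(c=2) hen(c=2) cherry(c=3)]
  10. access cherry: HIT, count now 4. Cache: [elk(c=1) jay(c=1) fox(c=2) hen(c=2) cherry(c=4)]
  11. access jay: HIT, count now 2. Cache: [elk(c=1) fox(c=2) hen(c=2) jay(c=2) cherry(c=4)]
  12. access jay: HIT, count now 3. Cache: [elk(c=1) fox(c=2) hen(c=2) jay(c=3) cherry(c=4)]
  13. access jay: HIT, count now 4. Cache: [elk(c=1) fox(c=2) hen(c=2) cherry(c=4) jay(c=4)]
  14. access jay: HIT, count now 5. Cache: [elk(c=1) fox(c=2) hen(c=2) cherry(c=4) jay(c=5)]
  15. access cherry: HIT, count now 5. Cache: [elk(c=1) fox(c=2) hen(c=2) jay(c=5) cherry(c=5)]
  16. access jay: HIT, count now 6. Cache: [elk(c=1) fox(c=2) hen(c=2) cherry(c=5) jay(c=6)]
  17. access jay: HIT, count now 7. Cache: [elk(c=1) fox(c=2) hen(c=2) cherry(c=5) jay(c=7)]
  18. access hen: HIT, count now 3. Cache: [elk(c=1) fox(c=2) hen(c=3) cherry(c=5) jay(c=7)]
  19. access melon: MISS, evict elk(c=1). Cache: [melon(c=1) fox(c=2) hen(c=3) cherry(c=5) jay(c=7)]
  20. access cherry: HIT, count now 6. Cache: [melon(c=1) fox(c=2) hen(c=3) cherry(c=6) jay(c=7)]
  21. access cherry: HIT, count now 7. Cache: [melon(c=1) fox(c=2) hen(c=3) jay(c=7) cherry(c=7)]
  22. access cherry: HIT, count now 8. Cache: [melon(c=1) fox(c=2) hen(c=3) jay(c=7) cherry(c=8)]
  23. access elk: MISS, evict melon(c=1). Cache: [elk(c=1) fox(c=2) hen(c=3) jay(c=7) cherry(c=8)]
  24. access cherry: HIT, count now 9. Cache: [elk(c=1) fox(c=2) hen(c=3) jay(c=7) cherry(c=9)]
  25. access jay: HIT, count now 8. Cache: [elk(c=1) fox(c=2) hen(c=3) jay(c=8) cherry(c=9)]
  26. access fox: HIT, count now 3. Cache: [elk(c=1) hen(c=3) fox(c=3) jay(c=8) cherry(c=9)]
  27. access owl: MISS, evict elk(c=1). Cache: [owl(c=1) hen(c=3) fox(c=3) jay(c=8) cherry(c=9)]
  28. access cherry: HIT, count now 10. Cache: [owl(c=1) hen(c=3) fox(c=3) jay(c=8) cherry(c=10)]
  29. access cherry: HIT, count now 11. Cache: [owl(c=1) hen(c=3) fox(c=3) jay(c=8) cherry(c=11)]
  30. access cherry: HIT, count now 12. Cache: [owl(c=1) hen(c=3) fox(c=3) jay(c=8) cherry(c=12)]
  31. access ram: MISS, evict owl(c=1). Cache: [ram(c=1) hen(c=3) fox(c=3) jay(c=8) cherry(c=12)]
  32. access cherry: HIT, count now 13. Cache: [ram(c=1) hen(c=3) fox(c=3) jay(c=8) cherry(c=13)]
  33. access cherry: HIT, count now 14. Cache: [ram(c=1) hen(c=3) fox(c=3) jay(c=8) cherry(c=14)]
  34. access fox: HIT, count now 4. Cache: [ram(c=1) hen(c=3) fox(c=4) jay(c=8) cherry(c=14)]
Total: 25 hits, 9 misses, 4 evictions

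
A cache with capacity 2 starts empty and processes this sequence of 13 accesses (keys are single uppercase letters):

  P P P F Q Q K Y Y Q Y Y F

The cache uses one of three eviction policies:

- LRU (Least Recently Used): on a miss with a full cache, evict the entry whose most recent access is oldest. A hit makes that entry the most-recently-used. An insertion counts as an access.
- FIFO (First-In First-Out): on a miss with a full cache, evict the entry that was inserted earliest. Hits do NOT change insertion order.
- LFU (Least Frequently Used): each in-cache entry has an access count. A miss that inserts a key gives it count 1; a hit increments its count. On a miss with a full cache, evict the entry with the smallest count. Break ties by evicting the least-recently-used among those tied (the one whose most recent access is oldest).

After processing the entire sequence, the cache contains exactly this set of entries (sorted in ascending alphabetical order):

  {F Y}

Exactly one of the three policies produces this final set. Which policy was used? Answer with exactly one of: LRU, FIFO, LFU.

Simulating under each policy and comparing final sets:
  LRU: final set = {F Y} -> MATCHES target
  FIFO: final set = {F Q} -> differs
  LFU: final set = {F P} -> differs
Only LRU produces the target set.

Answer: LRU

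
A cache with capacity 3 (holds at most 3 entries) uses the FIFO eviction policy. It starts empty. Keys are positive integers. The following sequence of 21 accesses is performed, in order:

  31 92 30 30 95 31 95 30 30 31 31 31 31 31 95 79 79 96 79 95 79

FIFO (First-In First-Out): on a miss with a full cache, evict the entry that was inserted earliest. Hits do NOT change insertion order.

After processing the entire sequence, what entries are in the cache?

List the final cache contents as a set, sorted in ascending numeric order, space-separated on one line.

Answer: 79 95 96

Derivation:
FIFO simulation (capacity=3):
  1. access 31: MISS. Cache (old->new): [31]
  2. access 92: MISS. Cache (old->new): [31 92]
  3. access 30: MISS. Cache (old->new): [31 92 30]
  4. access 30: HIT. Cache (old->new): [31 92 30]
  5. access 95: MISS, evict 31. Cache (old->new): [92 30 95]
  6. access 31: MISS, evict 92. Cache (old->new): [30 95 31]
  7. access 95: HIT. Cache (old->new): [30 95 31]
  8. access 30: HIT. Cache (old->new): [30 95 31]
  9. access 30: HIT. Cache (old->new): [30 95 31]
  10. access 31: HIT. Cache (old->new): [30 95 31]
  11. access 31: HIT. Cache (old->new): [30 95 31]
  12. access 31: HIT. Cache (old->new): [30 95 31]
  13. access 31: HIT. Cache (old->new): [30 95 31]
  14. access 31: HIT. Cache (old->new): [30 95 31]
  15. access 95: HIT. Cache (old->new): [30 95 31]
  16. access 79: MISS, evict 30. Cache (old->new): [95 31 79]
  17. access 79: HIT. Cache (old->new): [95 31 79]
  18. access 96: MISS, evict 95. Cache (old->new): [31 79 96]
  19. access 79: HIT. Cache (old->new): [31 79 96]
  20. access 95: MISS, evict 31. Cache (old->new): [79 96 95]
  21. access 79: HIT. Cache (old->new): [79 96 95]
Total: 13 hits, 8 misses, 5 evictions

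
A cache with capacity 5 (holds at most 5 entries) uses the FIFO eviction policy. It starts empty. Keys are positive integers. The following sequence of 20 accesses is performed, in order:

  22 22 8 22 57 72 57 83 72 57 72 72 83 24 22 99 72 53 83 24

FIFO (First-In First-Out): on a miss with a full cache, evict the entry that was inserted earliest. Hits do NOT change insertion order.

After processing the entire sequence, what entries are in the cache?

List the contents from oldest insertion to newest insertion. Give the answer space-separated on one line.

Answer: 83 24 22 99 53

Derivation:
FIFO simulation (capacity=5):
  1. access 22: MISS. Cache (old->new): [22]
  2. access 22: HIT. Cache (old->new): [22]
  3. access 8: MISS. Cache (old->new): [22 8]
  4. access 22: HIT. Cache (old->new): [22 8]
  5. access 57: MISS. Cache (old->new): [22 8 57]
  6. access 72: MISS. Cache (old->new): [22 8 57 72]
  7. access 57: HIT. Cache (old->new): [22 8 57 72]
  8. access 83: MISS. Cache (old->new): [22 8 57 72 83]
  9. access 72: HIT. Cache (old->new): [22 8 57 72 83]
  10. access 57: HIT. Cache (old->new): [22 8 57 72 83]
  11. access 72: HIT. Cache (old->new): [22 8 57 72 83]
  12. access 72: HIT. Cache (old->new): [22 8 57 72 83]
  13. access 83: HIT. Cache (old->new): [22 8 57 72 83]
  14. access 24: MISS, evict 22. Cache (old->new): [8 57 72 83 24]
  15. access 22: MISS, evict 8. Cache (old->new): [57 72 83 24 22]
  16. access 99: MISS, evict 57. Cache (old->new): [72 83 24 22 99]
  17. access 72: HIT. Cache (old->new): [72 83 24 22 99]
  18. access 53: MISS, evict 72. Cache (old->new): [83 24 22 99 53]
  19. access 83: HIT. Cache (old->new): [83 24 22 99 53]
  20. access 24: HIT. Cache (old->new): [83 24 22 99 53]
Total: 11 hits, 9 misses, 4 evictions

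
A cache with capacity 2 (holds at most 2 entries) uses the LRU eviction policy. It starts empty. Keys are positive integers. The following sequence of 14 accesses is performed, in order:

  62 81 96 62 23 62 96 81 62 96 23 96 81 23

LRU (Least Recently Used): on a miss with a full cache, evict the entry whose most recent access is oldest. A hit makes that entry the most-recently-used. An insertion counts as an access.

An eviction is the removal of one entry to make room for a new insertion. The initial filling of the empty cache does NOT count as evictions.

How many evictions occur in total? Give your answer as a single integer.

Answer: 10

Derivation:
LRU simulation (capacity=2):
  1. access 62: MISS. Cache (LRU->MRU): [62]
  2. access 81: MISS. Cache (LRU->MRU): [62 81]
  3. access 96: MISS, evict 62. Cache (LRU->MRU): [81 96]
  4. access 62: MISS, evict 81. Cache (LRU->MRU): [96 62]
  5. access 23: MISS, evict 96. Cache (LRU->MRU): [62 23]
  6. access 62: HIT. Cache (LRU->MRU): [23 62]
  7. access 96: MISS, evict 23. Cache (LRU->MRU): [62 96]
  8. access 81: MISS, evict 62. Cache (LRU->MRU): [96 81]
  9. access 62: MISS, evict 96. Cache (LRU->MRU): [81 62]
  10. access 96: MISS, evict 81. Cache (LRU->MRU): [62 96]
  11. access 23: MISS, evict 62. Cache (LRU->MRU): [96 23]
  12. access 96: HIT. Cache (LRU->MRU): [23 96]
  13. access 81: MISS, evict 23. Cache (LRU->MRU): [96 81]
  14. access 23: MISS, evict 96. Cache (LRU->MRU): [81 23]
Total: 2 hits, 12 misses, 10 evictions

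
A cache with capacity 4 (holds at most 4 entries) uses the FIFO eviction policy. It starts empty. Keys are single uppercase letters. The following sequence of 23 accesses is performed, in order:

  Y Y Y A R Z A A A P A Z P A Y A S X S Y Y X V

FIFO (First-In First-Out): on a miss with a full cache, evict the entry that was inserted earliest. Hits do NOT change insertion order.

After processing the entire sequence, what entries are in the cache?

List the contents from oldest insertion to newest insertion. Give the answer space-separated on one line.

FIFO simulation (capacity=4):
  1. access Y: MISS. Cache (old->new): [Y]
  2. access Y: HIT. Cache (old->new): [Y]
  3. access Y: HIT. Cache (old->new): [Y]
  4. access A: MISS. Cache (old->new): [Y A]
  5. access R: MISS. Cache (old->new): [Y A R]
  6. access Z: MISS. Cache (old->new): [Y A R Z]
  7. access A: HIT. Cache (old->new): [Y A R Z]
  8. access A: HIT. Cache (old->new): [Y A R Z]
  9. access A: HIT. Cache (old->new): [Y A R Z]
  10. access P: MISS, evict Y. Cache (old->new): [A R Z P]
  11. access A: HIT. Cache (old->new): [A R Z P]
  12. access Z: HIT. Cache (old->new): [A R Z P]
  13. access P: HIT. Cache (old->new): [A R Z P]
  14. access A: HIT. Cache (old->new): [A R Z P]
  15. access Y: MISS, evict A. Cache (old->new): [R Z P Y]
  16. access A: MISS, evict R. Cache (old->new): [Z P Y A]
  17. access S: MISS, evict Z. Cache (old->new): [P Y A S]
  18. access X: MISS, evict P. Cache (old->new): [Y A S X]
  19. access S: HIT. Cache (old->new): [Y A S X]
  20. access Y: HIT. Cache (old->new): [Y A S X]
  21. access Y: HIT. Cache (old->new): [Y A S X]
  22. access X: HIT. Cache (old->new): [Y A S X]
  23. access V: MISS, evict Y. Cache (old->new): [A S X V]
Total: 13 hits, 10 misses, 6 evictions

Answer: A S X V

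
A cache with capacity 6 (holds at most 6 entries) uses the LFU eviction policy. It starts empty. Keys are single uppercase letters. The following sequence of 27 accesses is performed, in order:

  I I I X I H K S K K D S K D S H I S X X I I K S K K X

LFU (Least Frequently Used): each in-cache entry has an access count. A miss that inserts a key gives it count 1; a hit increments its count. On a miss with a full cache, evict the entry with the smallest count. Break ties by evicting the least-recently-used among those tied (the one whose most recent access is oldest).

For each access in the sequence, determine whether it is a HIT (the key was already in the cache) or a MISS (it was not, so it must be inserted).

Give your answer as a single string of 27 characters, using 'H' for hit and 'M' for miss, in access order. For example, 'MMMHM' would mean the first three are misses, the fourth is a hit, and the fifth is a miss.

LFU simulation (capacity=6):
  1. access I: MISS. Cache: [I(c=1)]
  2. access I: HIT, count now 2. Cache: [I(c=2)]
  3. access I: HIT, count now 3. Cache: [I(c=3)]
  4. access X: MISS. Cache: [X(c=1) I(c=3)]
  5. access I: HIT, count now 4. Cache: [X(c=1) I(c=4)]
  6. access H: MISS. Cache: [X(c=1) H(c=1) I(c=4)]
  7. access K: MISS. Cache: [X(c=1) H(c=1) K(c=1) I(c=4)]
  8. access S: MISS. Cache: [X(c=1) H(c=1) K(c=1) S(c=1) I(c=4)]
  9. access K: HIT, count now 2. Cache: [X(c=1) H(c=1) S(c=1) K(c=2) I(c=4)]
  10. access K: HIT, count now 3. Cache: [X(c=1) H(c=1) S(c=1) K(c=3) I(c=4)]
  11. access D: MISS. Cache: [X(c=1) H(c=1) S(c=1) D(c=1) K(c=3) I(c=4)]
  12. access S: HIT, count now 2. Cache: [X(c=1) H(c=1) D(c=1) S(c=2) K(c=3) I(c=4)]
  13. access K: HIT, count now 4. Cache: [X(c=1) H(c=1) D(c=1) S(c=2) I(c=4) K(c=4)]
  14. access D: HIT, count now 2. Cache: [X(c=1) H(c=1) S(c=2) D(c=2) I(c=4) K(c=4)]
  15. access S: HIT, count now 3. Cache: [X(c=1) H(c=1) D(c=2) S(c=3) I(c=4) K(c=4)]
  16. access H: HIT, count now 2. Cache: [X(c=1) D(c=2) H(c=2) S(c=3) I(c=4) K(c=4)]
  17. access I: HIT, count now 5. Cache: [X(c=1) D(c=2) H(c=2) S(c=3) K(c=4) I(c=5)]
  18. access S: HIT, count now 4. Cache: [X(c=1) D(c=2) H(c=2) K(c=4) S(c=4) I(c=5)]
  19. access X: HIT, count now 2. Cache: [D(c=2) H(c=2) X(c=2) K(c=4) S(c=4) I(c=5)]
  20. access X: HIT, count now 3. Cache: [D(c=2) H(c=2) X(c=3) K(c=4) S(c=4) I(c=5)]
  21. access I: HIT, count now 6. Cache: [D(c=2) H(c=2) X(c=3) K(c=4) S(c=4) I(c=6)]
  22. access I: HIT, count now 7. Cache: [D(c=2) H(c=2) X(c=3) K(c=4) S(c=4) I(c=7)]
  23. access K: HIT, count now 5. Cache: [D(c=2) H(c=2) X(c=3) S(c=4) K(c=5) I(c=7)]
  24. access S: HIT, count now 5. Cache: [D(c=2) H(c=2) X(c=3) K(c=5) S(c=5) I(c=7)]
  25. access K: HIT, count now 6. Cache: [D(c=2) H(c=2) X(c=3) S(c=5) K(c=6) I(c=7)]
  26. access K: HIT, count now 7. Cache: [D(c=2) H(c=2) X(c=3) S(c=5) I(c=7) K(c=7)]
  27. access X: HIT, count now 4. Cache: [D(c=2) H(c=2) X(c=4) S(c=5) I(c=7) K(c=7)]
Total: 21 hits, 6 misses, 0 evictions

Answer: MHHMHMMMHHMHHHHHHHHHHHHHHHH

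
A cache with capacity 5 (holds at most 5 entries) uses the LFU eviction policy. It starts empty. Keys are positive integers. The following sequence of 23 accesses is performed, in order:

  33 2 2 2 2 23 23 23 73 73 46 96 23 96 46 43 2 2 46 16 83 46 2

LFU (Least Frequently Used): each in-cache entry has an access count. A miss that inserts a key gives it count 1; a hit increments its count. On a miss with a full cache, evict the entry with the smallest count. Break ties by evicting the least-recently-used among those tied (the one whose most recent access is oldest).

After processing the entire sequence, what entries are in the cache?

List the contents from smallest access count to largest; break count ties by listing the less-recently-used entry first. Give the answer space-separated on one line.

LFU simulation (capacity=5):
  1. access 33: MISS. Cache: [33(c=1)]
  2. access 2: MISS. Cache: [33(c=1) 2(c=1)]
  3. access 2: HIT, count now 2. Cache: [33(c=1) 2(c=2)]
  4. access 2: HIT, count now 3. Cache: [33(c=1) 2(c=3)]
  5. access 2: HIT, count now 4. Cache: [33(c=1) 2(c=4)]
  6. access 23: MISS. Cache: [33(c=1) 23(c=1) 2(c=4)]
  7. access 23: HIT, count now 2. Cache: [33(c=1) 23(c=2) 2(c=4)]
  8. access 23: HIT, count now 3. Cache: [33(c=1) 23(c=3) 2(c=4)]
  9. access 73: MISS. Cache: [33(c=1) 73(c=1) 23(c=3) 2(c=4)]
  10. access 73: HIT, count now 2. Cache: [33(c=1) 73(c=2) 23(c=3) 2(c=4)]
  11. access 46: MISS. Cache: [33(c=1) 46(c=1) 73(c=2) 23(c=3) 2(c=4)]
  12. access 96: MISS, evict 33(c=1). Cache: [46(c=1) 96(c=1) 73(c=2) 23(c=3) 2(c=4)]
  13. access 23: HIT, count now 4. Cache: [46(c=1) 96(c=1) 73(c=2) 2(c=4) 23(c=4)]
  14. access 96: HIT, count now 2. Cache: [46(c=1) 73(c=2) 96(c=2) 2(c=4) 23(c=4)]
  15. access 46: HIT, count now 2. Cache: [73(c=2) 96(c=2) 46(c=2) 2(c=4) 23(c=4)]
  16. access 43: MISS, evict 73(c=2). Cache: [43(c=1) 96(c=2) 46(c=2) 2(c=4) 23(c=4)]
  17. access 2: HIT, count now 5. Cache: [43(c=1) 96(c=2) 46(c=2) 23(c=4) 2(c=5)]
  18. access 2: HIT, count now 6. Cache: [43(c=1) 96(c=2) 46(c=2) 23(c=4) 2(c=6)]
  19. access 46: HIT, count now 3. Cache: [43(c=1) 96(c=2) 46(c=3) 23(c=4) 2(c=6)]
  20. access 16: MISS, evict 43(c=1). Cache: [16(c=1) 96(c=2) 46(c=3) 23(c=4) 2(c=6)]
  21. access 83: MISS, evict 16(c=1). Cache: [83(c=1) 96(c=2) 46(c=3) 23(c=4) 2(c=6)]
  22. access 46: HIT, count now 4. Cache: [83(c=1) 96(c=2) 23(c=4) 46(c=4) 2(c=6)]
  23. access 2: HIT, count now 7. Cache: [83(c=1) 96(c=2) 23(c=4) 46(c=4) 2(c=7)]
Total: 14 hits, 9 misses, 4 evictions

Answer: 83 96 23 46 2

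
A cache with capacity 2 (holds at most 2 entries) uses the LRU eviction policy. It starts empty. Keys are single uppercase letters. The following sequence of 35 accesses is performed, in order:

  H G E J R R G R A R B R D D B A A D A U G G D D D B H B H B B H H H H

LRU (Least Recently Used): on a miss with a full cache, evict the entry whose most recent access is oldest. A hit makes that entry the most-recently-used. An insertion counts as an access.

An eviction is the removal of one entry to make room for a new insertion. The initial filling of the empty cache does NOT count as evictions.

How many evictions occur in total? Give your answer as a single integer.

Answer: 15

Derivation:
LRU simulation (capacity=2):
  1. access H: MISS. Cache (LRU->MRU): [H]
  2. access G: MISS. Cache (LRU->MRU): [H G]
  3. access E: MISS, evict H. Cache (LRU->MRU): [G E]
  4. access J: MISS, evict G. Cache (LRU->MRU): [E J]
  5. access R: MISS, evict E. Cache (LRU->MRU): [J R]
  6. access R: HIT. Cache (LRU->MRU): [J R]
  7. access G: MISS, evict J. Cache (LRU->MRU): [R G]
  8. access R: HIT. Cache (LRU->MRU): [G R]
  9. access A: MISS, evict G. Cache (LRU->MRU): [R A]
  10. access R: HIT. Cache (LRU->MRU): [A R]
  11. access B: MISS, evict A. Cache (LRU->MRU): [R B]
  12. access R: HIT. Cache (LRU->MRU): [B R]
  13. access D: MISS, evict B. Cache (LRU->MRU): [R D]
  14. access D: HIT. Cache (LRU->MRU): [R D]
  15. access B: MISS, evict R. Cache (LRU->MRU): [D B]
  16. access A: MISS, evict D. Cache (LRU->MRU): [B A]
  17. access A: HIT. Cache (LRU->MRU): [B A]
  18. access D: MISS, evict B. Cache (LRU->MRU): [A D]
  19. access A: HIT. Cache (LRU->MRU): [D A]
  20. access U: MISS, evict D. Cache (LRU->MRU): [A U]
  21. access G: MISS, evict A. Cache (LRU->MRU): [U G]
  22. access G: HIT. Cache (LRU->MRU): [U G]
  23. access D: MISS, evict U. Cache (LRU->MRU): [G D]
  24. access D: HIT. Cache (LRU->MRU): [G D]
  25. access D: HIT. Cache (LRU->MRU): [G D]
  26. access B: MISS, evict G. Cache (LRU->MRU): [D B]
  27. access H: MISS, evict D. Cache (LRU->MRU): [B H]
  28. access B: HIT. Cache (LRU->MRU): [H B]
  29. access H: HIT. Cache (LRU->MRU): [B H]
  30. access B: HIT. Cache (LRU->MRU): [H B]
  31. access B: HIT. Cache (LRU->MRU): [H B]
  32. access H: HIT. Cache (LRU->MRU): [B H]
  33. access H: HIT. Cache (LRU->MRU): [B H]
  34. access H: HIT. Cache (LRU->MRU): [B H]
  35. access H: HIT. Cache (LRU->MRU): [B H]
Total: 18 hits, 17 misses, 15 evictions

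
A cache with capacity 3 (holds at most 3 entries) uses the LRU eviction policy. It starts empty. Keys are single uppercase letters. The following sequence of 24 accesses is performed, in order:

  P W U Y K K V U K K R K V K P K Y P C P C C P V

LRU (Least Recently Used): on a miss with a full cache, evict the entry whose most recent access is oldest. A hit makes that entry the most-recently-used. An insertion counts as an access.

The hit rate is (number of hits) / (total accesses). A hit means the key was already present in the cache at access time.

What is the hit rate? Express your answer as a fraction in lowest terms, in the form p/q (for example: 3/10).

Answer: 11/24

Derivation:
LRU simulation (capacity=3):
  1. access P: MISS. Cache (LRU->MRU): [P]
  2. access W: MISS. Cache (LRU->MRU): [P W]
  3. access U: MISS. Cache (LRU->MRU): [P W U]
  4. access Y: MISS, evict P. Cache (LRU->MRU): [W U Y]
  5. access K: MISS, evict W. Cache (LRU->MRU): [U Y K]
  6. access K: HIT. Cache (LRU->MRU): [U Y K]
  7. access V: MISS, evict U. Cache (LRU->MRU): [Y K V]
  8. access U: MISS, evict Y. Cache (LRU->MRU): [K V U]
  9. access K: HIT. Cache (LRU->MRU): [V U K]
  10. access K: HIT. Cache (LRU->MRU): [V U K]
  11. access R: MISS, evict V. Cache (LRU->MRU): [U K R]
  12. access K: HIT. Cache (LRU->MRU): [U R K]
  13. access V: MISS, evict U. Cache (LRU->MRU): [R K V]
  14. access K: HIT. Cache (LRU->MRU): [R V K]
  15. access P: MISS, evict R. Cache (LRU->MRU): [V K P]
  16. access K: HIT. Cache (LRU->MRU): [V P K]
  17. access Y: MISS, evict V. Cache (LRU->MRU): [P K Y]
  18. access P: HIT. Cache (LRU->MRU): [K Y P]
  19. access C: MISS, evict K. Cache (LRU->MRU): [Y P C]
  20. access P: HIT. Cache (LRU->MRU): [Y C P]
  21. access C: HIT. Cache (LRU->MRU): [Y P C]
  22. access C: HIT. Cache (LRU->MRU): [Y P C]
  23. access P: HIT. Cache (LRU->MRU): [Y C P]
  24. access V: MISS, evict Y. Cache (LRU->MRU): [C P V]
Total: 11 hits, 13 misses, 10 evictions

Hit rate = 11/24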